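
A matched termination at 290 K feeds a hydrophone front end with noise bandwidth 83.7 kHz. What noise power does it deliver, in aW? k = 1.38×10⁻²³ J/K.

P_n = kTB = 1.38×10⁻²³ × 290 × 8.37×10⁴ = 3.35×10⁻¹⁶ W = 335 aW

335 aW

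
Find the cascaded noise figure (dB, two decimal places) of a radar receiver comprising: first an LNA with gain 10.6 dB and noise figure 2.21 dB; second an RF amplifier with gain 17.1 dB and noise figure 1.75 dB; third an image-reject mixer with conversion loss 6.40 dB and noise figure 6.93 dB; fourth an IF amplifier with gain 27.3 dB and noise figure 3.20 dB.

2.36 dB

Convert to linear (a loss of L dB is a gain of −L dB): F_i = 10^(NF_i/10), G_i = 10^(G_i,dB/10)
  Stage 1: F_1 = 10^(2.21/10) = 1.663, G_1 = 10^(10.6/10) = 11.48
  Stage 2: F_2 = 10^(1.75/10) = 1.496, G_2 = 10^(17.1/10) = 51.29
  Stage 3: F_3 = 10^(6.93/10) = 4.932, G_3 = 10^(−6.40/10) = 0.2291
  Stage 4: F_4 = 10^(3.20/10) = 2.089, G_4 = 10^(27.3/10) = 537.0
Friis cascade:
  F = 1.663 + (1.496 − 1)/11.48 + (4.932 − 1)/588.8 + (2.089 − 1)/134.9 = 1.721
NF = 10 log₁₀(1.721) = 2.36 dB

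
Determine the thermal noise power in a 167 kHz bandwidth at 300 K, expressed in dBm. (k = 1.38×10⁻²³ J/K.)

P_n = kTB = 1.38×10⁻²³ × 300 × 1.67×10⁵ = 6.91×10⁻¹⁶ W
In dBm: 10 log₁₀(6.91×10⁻¹⁶ / 10⁻³) = −121.6 dBm

−121.6 dBm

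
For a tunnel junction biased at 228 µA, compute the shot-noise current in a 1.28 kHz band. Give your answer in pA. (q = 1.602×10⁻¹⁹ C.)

306 pA

I_n = √(2qI·B)
2qI·B = 2 × 1.602×10⁻¹⁹ × 2.28×10⁻⁴ × 1.28×10³ = 9.35×10⁻²⁰ A²
I_n = √(9.35×10⁻²⁰) = 3.06×10⁻¹⁰ A = 306 pA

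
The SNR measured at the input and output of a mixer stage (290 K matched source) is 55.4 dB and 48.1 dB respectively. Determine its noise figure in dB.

NF (dB) = SNR_in(dB) − SNR_out(dB) when the source is at T₀
NF = 55.4 − 48.1 = 7.3 dB

7.3 dB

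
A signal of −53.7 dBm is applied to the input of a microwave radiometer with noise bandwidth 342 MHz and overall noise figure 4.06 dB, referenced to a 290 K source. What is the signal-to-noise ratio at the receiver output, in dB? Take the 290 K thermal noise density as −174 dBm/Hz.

30.9 dB

Noise floor: N = −174 + 10 log₁₀(B) + NF
10 log₁₀(3.42×10⁸) = 85.34 dB
N = −174 + 85.34 + 4.06 = −84.60 dBm
SNR = P_sig − N = −53.7 − (−84.60) = 30.90 dB → 30.9 dB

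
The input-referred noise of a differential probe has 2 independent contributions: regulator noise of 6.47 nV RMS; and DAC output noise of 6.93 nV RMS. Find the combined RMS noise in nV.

9.48 nV

Uncorrelated sources add in power (mean-square): V_tot = √(ΣV_i²)
V_tot = √[(6.47×10⁻⁹)² + (6.93×10⁻⁹)²] = 9.48×10⁻⁹ V = 9.48 nV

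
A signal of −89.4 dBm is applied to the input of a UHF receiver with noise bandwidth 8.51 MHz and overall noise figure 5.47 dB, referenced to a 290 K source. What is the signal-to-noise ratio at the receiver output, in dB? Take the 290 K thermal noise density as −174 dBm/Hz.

Noise floor: N = −174 + 10 log₁₀(B) + NF
10 log₁₀(8.51×10⁶) = 69.3 dB
N = −174 + 69.3 + 5.47 = −99.23 dBm
SNR = P_sig − N = −89.4 − (−99.23) = 9.83 dB → 9.8 dB

9.8 dB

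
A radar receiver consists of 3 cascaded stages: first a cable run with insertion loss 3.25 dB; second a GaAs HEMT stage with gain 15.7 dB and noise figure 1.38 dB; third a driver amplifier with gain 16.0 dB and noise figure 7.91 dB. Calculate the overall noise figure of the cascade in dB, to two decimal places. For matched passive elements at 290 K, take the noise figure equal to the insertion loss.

Convert to linear (a loss of L dB is a gain of −L dB): F_i = 10^(NF_i/10), G_i = 10^(G_i,dB/10)
  Stage 1: F_1 = 10^(3.25/10) = 2.113, G_1 = 10^(−3.25/10) = 0.4732
  Stage 2: F_2 = 10^(1.38/10) = 1.374, G_2 = 10^(15.7/10) = 37.15
  Stage 3: F_3 = 10^(7.91/10) = 6.180, G_3 = 10^(16.0/10) = 39.81
Friis cascade:
  F = 2.113 + (1.374 − 1)/0.4732 + (6.180 − 1)/17.58 = 3.199
NF = 10 log₁₀(3.199) = 5.05 dB

5.05 dB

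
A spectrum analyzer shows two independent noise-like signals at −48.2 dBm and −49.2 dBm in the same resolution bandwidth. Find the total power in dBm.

−45.7 dBm

Convert to linear, add, convert back:
P₁ = 1.51×10⁻⁸ W, P₂ = 1.20×10⁻⁸ W
P_tot = 2.72×10⁻⁸ W → 10 log₁₀(P_tot / 10⁻³) = −45.7 dBm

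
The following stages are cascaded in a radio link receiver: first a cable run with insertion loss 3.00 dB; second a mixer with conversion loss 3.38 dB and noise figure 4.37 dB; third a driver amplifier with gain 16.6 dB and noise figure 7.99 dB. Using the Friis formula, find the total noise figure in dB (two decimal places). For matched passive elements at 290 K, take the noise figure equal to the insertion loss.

Convert to linear (a loss of L dB is a gain of −L dB): F_i = 10^(NF_i/10), G_i = 10^(G_i,dB/10)
  Stage 1: F_1 = 10^(3.00/10) = 1.995, G_1 = 10^(−3.00/10) = 0.5012
  Stage 2: F_2 = 10^(4.37/10) = 2.735, G_2 = 10^(−3.38/10) = 0.4592
  Stage 3: F_3 = 10^(7.99/10) = 6.295, G_3 = 10^(16.6/10) = 45.71
Friis cascade:
  F = 1.995 + (2.735 − 1)/0.5012 + (6.295 − 1)/0.2301 = 28.47
NF = 10 log₁₀(28.47) = 14.54 dB

14.54 dB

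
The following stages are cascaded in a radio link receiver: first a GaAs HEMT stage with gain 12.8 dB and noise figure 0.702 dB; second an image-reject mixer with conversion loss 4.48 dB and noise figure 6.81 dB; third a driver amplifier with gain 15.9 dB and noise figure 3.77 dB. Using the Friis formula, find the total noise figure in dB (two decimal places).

Convert to linear (a loss of L dB is a gain of −L dB): F_i = 10^(NF_i/10), G_i = 10^(G_i,dB/10)
  Stage 1: F_1 = 10^(0.702/10) = 1.175, G_1 = 10^(12.8/10) = 19.05
  Stage 2: F_2 = 10^(6.81/10) = 4.797, G_2 = 10^(−4.48/10) = 0.3565
  Stage 3: F_3 = 10^(3.77/10) = 2.382, G_3 = 10^(15.9/10) = 38.90
Friis cascade:
  F = 1.175 + (4.797 − 1)/19.05 + (2.382 − 1)/6.792 = 1.578
NF = 10 log₁₀(1.578) = 1.98 dB

1.98 dB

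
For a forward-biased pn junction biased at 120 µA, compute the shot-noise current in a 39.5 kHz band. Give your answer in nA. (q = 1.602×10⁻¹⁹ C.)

I_n = √(2qI·B)
2qI·B = 2 × 1.602×10⁻¹⁹ × 1.20×10⁻⁴ × 3.95×10⁴ = 1.52×10⁻¹⁸ A²
I_n = √(1.52×10⁻¹⁸) = 1.23×10⁻⁹ A = 1.23 nA

1.23 nA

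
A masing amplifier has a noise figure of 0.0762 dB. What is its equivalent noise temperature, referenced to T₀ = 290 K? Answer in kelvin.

5.13 K

F = 10^(0.0762/10) = 1.0177
T_e = (F − 1)·T₀ = (1.0177 − 1) × 290 = 5.13 K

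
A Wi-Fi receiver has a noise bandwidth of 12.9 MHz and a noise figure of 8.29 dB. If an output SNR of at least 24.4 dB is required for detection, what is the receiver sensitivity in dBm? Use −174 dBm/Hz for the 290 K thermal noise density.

Sensitivity = −174 + 10 log₁₀(B) + NF + SNR_min
= −174 + 71.11 + 8.29 + 24.4
= −70.20 dBm → −70.2 dBm

−70.2 dBm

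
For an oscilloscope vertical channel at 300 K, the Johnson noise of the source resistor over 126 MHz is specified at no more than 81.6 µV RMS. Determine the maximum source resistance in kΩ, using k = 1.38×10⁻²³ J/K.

Johnson–Nyquist: V_n = √(4kTRB) ⇒ R = V_n² / (4kTB)
4kTB = 4 × 1.38×10⁻²³ × 300 × 1.26×10⁸ = 2.09×10⁻¹²
R = (8.16×10⁻⁵)² / 2.09×10⁻¹² = 3.19×10³ Ω = 3.19 kΩ

3.19 kΩ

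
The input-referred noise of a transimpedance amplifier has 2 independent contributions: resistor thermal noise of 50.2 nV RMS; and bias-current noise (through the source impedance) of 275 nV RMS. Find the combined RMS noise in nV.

Uncorrelated sources add in power (mean-square): V_tot = √(ΣV_i²)
V_tot = √[(5.02×10⁻⁸)² + (2.75×10⁻⁷)²] = 2.80×10⁻⁷ V = 280 nV

280 nV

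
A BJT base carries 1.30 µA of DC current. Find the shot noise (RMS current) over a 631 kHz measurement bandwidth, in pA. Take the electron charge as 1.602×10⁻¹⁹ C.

I_n = √(2qI·B)
2qI·B = 2 × 1.602×10⁻¹⁹ × 1.30×10⁻⁶ × 6.31×10⁵ = 2.63×10⁻¹⁹ A²
I_n = √(2.63×10⁻¹⁹) = 5.13×10⁻¹⁰ A = 513 pA

513 pA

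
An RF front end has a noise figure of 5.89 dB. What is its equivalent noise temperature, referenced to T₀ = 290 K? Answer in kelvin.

F = 10^(5.89/10) = 3.8815
T_e = (F − 1)·T₀ = (3.8815 − 1) × 290 = 836 K

836 K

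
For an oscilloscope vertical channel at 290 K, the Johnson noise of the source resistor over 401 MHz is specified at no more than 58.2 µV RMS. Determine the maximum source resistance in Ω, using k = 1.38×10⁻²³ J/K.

528 Ω

Johnson–Nyquist: V_n = √(4kTRB) ⇒ R = V_n² / (4kTB)
4kTB = 4 × 1.38×10⁻²³ × 290 × 4.01×10⁸ = 6.42×10⁻¹²
R = (5.82×10⁻⁵)² / 6.42×10⁻¹² = 5.28×10² Ω = 528 Ω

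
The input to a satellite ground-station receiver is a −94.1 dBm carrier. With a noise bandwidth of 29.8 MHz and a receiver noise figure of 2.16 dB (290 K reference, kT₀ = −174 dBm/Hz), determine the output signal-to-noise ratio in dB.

Noise floor: N = −174 + 10 log₁₀(B) + NF
10 log₁₀(2.98×10⁷) = 74.74 dB
N = −174 + 74.74 + 2.16 = −97.10 dBm
SNR = P_sig − N = −94.1 − (−97.10) = 3.00 dB → 3.0 dB

3.0 dB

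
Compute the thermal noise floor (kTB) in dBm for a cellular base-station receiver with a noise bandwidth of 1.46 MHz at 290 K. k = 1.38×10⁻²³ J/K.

−112.3 dBm

P_n = kTB = 1.38×10⁻²³ × 290 × 1.46×10⁶ = 5.84×10⁻¹⁵ W
In dBm: 10 log₁₀(5.84×10⁻¹⁵ / 10⁻³) = −112.3 dBm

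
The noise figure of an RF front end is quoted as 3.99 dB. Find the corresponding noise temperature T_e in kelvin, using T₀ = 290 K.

437 K

F = 10^(3.99/10) = 2.50611
T_e = (F − 1)·T₀ = (2.50611 − 1) × 290 = 437 K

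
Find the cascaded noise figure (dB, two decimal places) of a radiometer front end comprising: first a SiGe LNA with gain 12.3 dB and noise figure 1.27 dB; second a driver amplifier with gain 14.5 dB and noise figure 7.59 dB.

2.09 dB

Convert to linear (a loss of L dB is a gain of −L dB): F_i = 10^(NF_i/10), G_i = 10^(G_i,dB/10)
  Stage 1: F_1 = 10^(1.27/10) = 1.340, G_1 = 10^(12.3/10) = 16.98
  Stage 2: F_2 = 10^(7.59/10) = 5.741, G_2 = 10^(14.5/10) = 28.18
Friis cascade:
  F = 1.340 + (5.741 − 1)/16.98 = 1.619
NF = 10 log₁₀(1.619) = 2.09 dB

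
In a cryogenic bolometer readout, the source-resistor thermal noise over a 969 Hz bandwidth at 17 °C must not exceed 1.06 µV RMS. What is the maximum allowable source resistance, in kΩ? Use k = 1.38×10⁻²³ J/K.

72.4 kΩ

T = 17 °C + 273.15 = 290.15 K
Johnson–Nyquist: V_n = √(4kTRB) ⇒ R = V_n² / (4kTB)
4kTB = 4 × 1.38×10⁻²³ × 290.15 × 9.69×10² = 1.55×10⁻¹⁷
R = (1.06×10⁻⁶)² / 1.55×10⁻¹⁷ = 7.24×10⁴ Ω = 72.4 kΩ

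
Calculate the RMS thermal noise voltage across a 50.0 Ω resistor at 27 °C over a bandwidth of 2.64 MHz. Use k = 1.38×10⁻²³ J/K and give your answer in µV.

T = 27 °C + 273.15 = 300.15 K
V_n = √(4kTRB)
4kTRB = 4 × 1.38×10⁻²³ × 300.15 × 5.00×10¹ × 2.64×10⁶ = 2.19×10⁻¹² V²
V_n = √(2.19×10⁻¹²) = 1.48×10⁻⁶ V = 1.48 µV

1.48 µV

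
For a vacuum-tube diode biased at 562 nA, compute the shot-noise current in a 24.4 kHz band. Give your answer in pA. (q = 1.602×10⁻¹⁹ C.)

I_n = √(2qI·B)
2qI·B = 2 × 1.602×10⁻¹⁹ × 5.62×10⁻⁷ × 2.44×10⁴ = 4.39×10⁻²¹ A²
I_n = √(4.39×10⁻²¹) = 6.63×10⁻¹¹ A = 66.3 pA

66.3 pA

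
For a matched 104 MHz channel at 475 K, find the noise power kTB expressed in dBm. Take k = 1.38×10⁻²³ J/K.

−91.7 dBm

P_n = kTB = 1.38×10⁻²³ × 475 × 1.04×10⁸ = 6.82×10⁻¹³ W
In dBm: 10 log₁₀(6.82×10⁻¹³ / 10⁻³) = −91.7 dBm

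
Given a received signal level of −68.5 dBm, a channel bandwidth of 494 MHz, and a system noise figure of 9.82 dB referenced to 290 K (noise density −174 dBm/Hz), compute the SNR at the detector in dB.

Noise floor: N = −174 + 10 log₁₀(B) + NF
10 log₁₀(4.94×10⁸) = 86.94 dB
N = −174 + 86.94 + 9.82 = −77.24 dBm
SNR = P_sig − N = −68.5 − (−77.24) = 8.74 dB → 8.7 dB

8.7 dB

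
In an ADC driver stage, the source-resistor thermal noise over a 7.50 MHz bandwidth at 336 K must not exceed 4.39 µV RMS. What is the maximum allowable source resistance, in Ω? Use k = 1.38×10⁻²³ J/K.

Johnson–Nyquist: V_n = √(4kTRB) ⇒ R = V_n² / (4kTB)
4kTB = 4 × 1.38×10⁻²³ × 336 × 7.50×10⁶ = 1.39×10⁻¹³
R = (4.39×10⁻⁶)² / 1.39×10⁻¹³ = 1.39×10² Ω = 139 Ω

139 Ω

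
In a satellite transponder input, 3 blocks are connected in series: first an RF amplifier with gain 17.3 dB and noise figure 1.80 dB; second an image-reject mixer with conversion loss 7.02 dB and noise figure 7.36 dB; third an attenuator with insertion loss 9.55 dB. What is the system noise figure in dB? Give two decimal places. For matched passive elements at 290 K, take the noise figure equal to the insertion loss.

Convert to linear (a loss of L dB is a gain of −L dB): F_i = 10^(NF_i/10), G_i = 10^(G_i,dB/10)
  Stage 1: F_1 = 10^(1.80/10) = 1.514, G_1 = 10^(17.3/10) = 53.70
  Stage 2: F_2 = 10^(7.36/10) = 5.445, G_2 = 10^(−7.02/10) = 0.1986
  Stage 3: F_3 = 10^(9.55/10) = 9.016, G_3 = 10^(−9.55/10) = 0.1109
Friis cascade:
  F = 1.514 + (5.445 − 1)/53.70 + (9.016 − 1)/10.67 = 2.348
NF = 10 log₁₀(2.348) = 3.71 dB

3.71 dB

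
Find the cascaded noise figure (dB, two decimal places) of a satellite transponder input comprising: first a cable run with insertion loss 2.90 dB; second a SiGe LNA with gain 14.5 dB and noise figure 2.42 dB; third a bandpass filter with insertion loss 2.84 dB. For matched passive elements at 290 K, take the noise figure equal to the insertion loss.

Convert to linear (a loss of L dB is a gain of −L dB): F_i = 10^(NF_i/10), G_i = 10^(G_i,dB/10)
  Stage 1: F_1 = 10^(2.90/10) = 1.950, G_1 = 10^(−2.90/10) = 0.5129
  Stage 2: F_2 = 10^(2.42/10) = 1.746, G_2 = 10^(14.5/10) = 28.18
  Stage 3: F_3 = 10^(2.84/10) = 1.923, G_3 = 10^(−2.84/10) = 0.5200
Friis cascade:
  F = 1.950 + (1.746 − 1)/0.5129 + (1.923 − 1)/14.45 = 3.468
NF = 10 log₁₀(3.468) = 5.40 dB

5.40 dB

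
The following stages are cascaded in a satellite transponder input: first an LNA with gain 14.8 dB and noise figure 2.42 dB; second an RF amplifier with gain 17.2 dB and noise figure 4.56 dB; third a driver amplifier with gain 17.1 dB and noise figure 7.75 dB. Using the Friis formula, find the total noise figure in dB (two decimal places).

Convert to linear (a loss of L dB is a gain of −L dB): F_i = 10^(NF_i/10), G_i = 10^(G_i,dB/10)
  Stage 1: F_1 = 10^(2.42/10) = 1.746, G_1 = 10^(14.8/10) = 30.20
  Stage 2: F_2 = 10^(4.56/10) = 2.858, G_2 = 10^(17.2/10) = 52.48
  Stage 3: F_3 = 10^(7.75/10) = 5.957, G_3 = 10^(17.1/10) = 51.29
Friis cascade:
  F = 1.746 + (2.858 − 1)/30.20 + (5.957 − 1)/1585 = 1.810
NF = 10 log₁₀(1.810) = 2.58 dB

2.58 dB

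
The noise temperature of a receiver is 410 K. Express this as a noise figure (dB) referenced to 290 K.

3.83 dB

F = 1 + T_e/T₀ = 1 + 410/290 = 2.41379
NF = 10 log₁₀(2.41379) = 3.83 dB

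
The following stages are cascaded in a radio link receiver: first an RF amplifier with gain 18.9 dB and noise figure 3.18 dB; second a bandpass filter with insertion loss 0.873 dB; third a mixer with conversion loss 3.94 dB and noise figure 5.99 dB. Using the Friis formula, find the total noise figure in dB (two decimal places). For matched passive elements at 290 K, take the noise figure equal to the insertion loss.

Convert to linear (a loss of L dB is a gain of −L dB): F_i = 10^(NF_i/10), G_i = 10^(G_i,dB/10)
  Stage 1: F_1 = 10^(3.18/10) = 2.080, G_1 = 10^(18.9/10) = 77.62
  Stage 2: F_2 = 10^(0.873/10) = 1.223, G_2 = 10^(−0.873/10) = 0.8179
  Stage 3: F_3 = 10^(5.99/10) = 3.972, G_3 = 10^(−3.94/10) = 0.4036
Friis cascade:
  F = 2.080 + (1.223 − 1)/77.62 + (3.972 − 1)/63.49 = 2.129
NF = 10 log₁₀(2.129) = 3.28 dB

3.28 dB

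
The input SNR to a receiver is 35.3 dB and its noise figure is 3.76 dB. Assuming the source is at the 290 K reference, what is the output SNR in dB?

By definition F = SNR_in/SNR_out, so in dB: SNR_out = SNR_in − NF
SNR_out = 35.3 − 3.76 = 31.54 dB

31.54 dB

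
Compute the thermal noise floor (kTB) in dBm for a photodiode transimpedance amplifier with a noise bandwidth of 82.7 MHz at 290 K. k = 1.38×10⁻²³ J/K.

−94.8 dBm

P_n = kTB = 1.38×10⁻²³ × 290 × 8.27×10⁷ = 3.31×10⁻¹³ W
In dBm: 10 log₁₀(3.31×10⁻¹³ / 10⁻³) = −94.8 dBm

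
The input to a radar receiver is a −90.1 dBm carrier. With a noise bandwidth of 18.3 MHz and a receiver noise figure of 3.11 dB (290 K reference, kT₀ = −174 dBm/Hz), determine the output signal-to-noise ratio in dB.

Noise floor: N = −174 + 10 log₁₀(B) + NF
10 log₁₀(1.83×10⁷) = 72.62 dB
N = −174 + 72.62 + 3.11 = −98.27 dBm
SNR = P_sig − N = −90.1 − (−98.27) = 8.17 dB → 8.2 dB

8.2 dB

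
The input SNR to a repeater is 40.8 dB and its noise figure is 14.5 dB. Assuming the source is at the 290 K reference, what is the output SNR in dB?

26.3 dB

By definition F = SNR_in/SNR_out, so in dB: SNR_out = SNR_in − NF
SNR_out = 40.8 − 14.5 = 26.3 dB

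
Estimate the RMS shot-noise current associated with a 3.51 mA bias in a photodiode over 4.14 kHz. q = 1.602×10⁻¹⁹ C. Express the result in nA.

I_n = √(2qI·B)
2qI·B = 2 × 1.602×10⁻¹⁹ × 3.51×10⁻³ × 4.14×10³ = 4.66×10⁻¹⁸ A²
I_n = √(4.66×10⁻¹⁸) = 2.16×10⁻⁹ A = 2.16 nA

2.16 nA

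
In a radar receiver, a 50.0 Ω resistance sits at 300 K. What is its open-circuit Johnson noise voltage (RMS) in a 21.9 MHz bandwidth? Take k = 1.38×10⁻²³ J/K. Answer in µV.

4.26 µV

V_n = √(4kTRB)
4kTRB = 4 × 1.38×10⁻²³ × 300 × 5.00×10¹ × 2.19×10⁷ = 1.81×10⁻¹¹ V²
V_n = √(1.81×10⁻¹¹) = 4.26×10⁻⁶ V = 4.26 µV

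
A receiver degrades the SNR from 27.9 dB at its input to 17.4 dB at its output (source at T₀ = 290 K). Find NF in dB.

10.5 dB

NF (dB) = SNR_in(dB) − SNR_out(dB) when the source is at T₀
NF = 27.9 − 17.4 = 10.5 dB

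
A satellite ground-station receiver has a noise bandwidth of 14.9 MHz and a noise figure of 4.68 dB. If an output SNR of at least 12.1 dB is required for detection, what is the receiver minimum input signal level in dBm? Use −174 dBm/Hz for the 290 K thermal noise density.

Sensitivity = −174 + 10 log₁₀(B) + NF + SNR_min
= −174 + 71.73 + 4.68 + 12.1
= −85.49 dBm → −85.5 dBm

−85.5 dBm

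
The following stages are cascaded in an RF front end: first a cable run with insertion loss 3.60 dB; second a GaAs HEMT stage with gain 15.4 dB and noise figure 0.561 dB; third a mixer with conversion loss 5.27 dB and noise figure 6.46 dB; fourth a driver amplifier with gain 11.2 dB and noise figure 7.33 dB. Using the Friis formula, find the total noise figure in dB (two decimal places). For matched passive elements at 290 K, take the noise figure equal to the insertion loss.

Convert to linear (a loss of L dB is a gain of −L dB): F_i = 10^(NF_i/10), G_i = 10^(G_i,dB/10)
  Stage 1: F_1 = 10^(3.60/10) = 2.291, G_1 = 10^(−3.60/10) = 0.4365
  Stage 2: F_2 = 10^(0.561/10) = 1.138, G_2 = 10^(15.4/10) = 34.67
  Stage 3: F_3 = 10^(6.46/10) = 4.426, G_3 = 10^(−5.27/10) = 0.2972
  Stage 4: F_4 = 10^(7.33/10) = 5.408, G_4 = 10^(11.2/10) = 13.18
Friis cascade:
  F = 2.291 + (1.138 − 1)/0.4365 + (4.426 − 1)/15.14 + (5.408 − 1)/4.498 = 3.813
NF = 10 log₁₀(3.813) = 5.81 dB

5.81 dB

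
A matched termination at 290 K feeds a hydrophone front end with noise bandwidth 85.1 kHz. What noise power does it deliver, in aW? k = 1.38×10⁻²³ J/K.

341 aW

P_n = kTB = 1.38×10⁻²³ × 290 × 8.51×10⁴ = 3.41×10⁻¹⁶ W = 341 aW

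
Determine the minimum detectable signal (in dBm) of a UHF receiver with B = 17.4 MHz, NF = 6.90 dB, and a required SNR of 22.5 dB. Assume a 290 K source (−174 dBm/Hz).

Sensitivity = −174 + 10 log₁₀(B) + NF + SNR_min
= −174 + 72.41 + 6.90 + 22.5
= −72.19 dBm → −72.2 dBm

−72.2 dBm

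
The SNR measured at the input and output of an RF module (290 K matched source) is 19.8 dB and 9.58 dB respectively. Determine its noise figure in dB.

10.22 dB

NF (dB) = SNR_in(dB) − SNR_out(dB) when the source is at T₀
NF = 19.8 − 9.58 = 10.22 dB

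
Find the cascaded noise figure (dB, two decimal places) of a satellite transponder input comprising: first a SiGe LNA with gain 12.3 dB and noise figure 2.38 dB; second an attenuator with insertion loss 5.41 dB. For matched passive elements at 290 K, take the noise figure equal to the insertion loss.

Convert to linear (a loss of L dB is a gain of −L dB): F_i = 10^(NF_i/10), G_i = 10^(G_i,dB/10)
  Stage 1: F_1 = 10^(2.38/10) = 1.730, G_1 = 10^(12.3/10) = 16.98
  Stage 2: F_2 = 10^(5.41/10) = 3.475, G_2 = 10^(−5.41/10) = 0.2877
Friis cascade:
  F = 1.730 + (3.475 − 1)/16.98 = 1.876
NF = 10 log₁₀(1.876) = 2.73 dB

2.73 dB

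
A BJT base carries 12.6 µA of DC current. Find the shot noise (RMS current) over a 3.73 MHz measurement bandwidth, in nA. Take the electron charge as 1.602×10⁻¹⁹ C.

I_n = √(2qI·B)
2qI·B = 2 × 1.602×10⁻¹⁹ × 1.26×10⁻⁵ × 3.73×10⁶ = 1.51×10⁻¹⁷ A²
I_n = √(1.51×10⁻¹⁷) = 3.88×10⁻⁹ A = 3.88 nA

3.88 nA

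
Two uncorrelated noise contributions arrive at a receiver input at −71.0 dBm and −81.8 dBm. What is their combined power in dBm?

−70.7 dBm

Convert to linear, add, convert back:
P₁ = 7.94×10⁻¹¹ W, P₂ = 6.61×10⁻¹² W
P_tot = 8.60×10⁻¹¹ W → 10 log₁₀(P_tot / 10⁻³) = −70.7 dBm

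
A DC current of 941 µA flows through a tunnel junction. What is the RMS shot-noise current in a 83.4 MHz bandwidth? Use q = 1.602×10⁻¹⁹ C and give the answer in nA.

159 nA

I_n = √(2qI·B)
2qI·B = 2 × 1.602×10⁻¹⁹ × 9.41×10⁻⁴ × 8.34×10⁷ = 2.51×10⁻¹⁴ A²
I_n = √(2.51×10⁻¹⁴) = 1.59×10⁻⁷ A = 159 nA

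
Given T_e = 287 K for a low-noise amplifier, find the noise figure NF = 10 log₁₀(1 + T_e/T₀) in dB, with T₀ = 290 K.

F = 1 + T_e/T₀ = 1 + 287/290 = 1.98966
NF = 10 log₁₀(1.98966) = 2.99 dB

2.99 dB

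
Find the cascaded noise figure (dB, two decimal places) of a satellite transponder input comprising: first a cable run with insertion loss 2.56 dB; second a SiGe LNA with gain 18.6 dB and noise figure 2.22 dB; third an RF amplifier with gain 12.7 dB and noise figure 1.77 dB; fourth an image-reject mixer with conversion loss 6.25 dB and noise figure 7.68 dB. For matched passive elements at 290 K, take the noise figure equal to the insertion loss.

Convert to linear (a loss of L dB is a gain of −L dB): F_i = 10^(NF_i/10), G_i = 10^(G_i,dB/10)
  Stage 1: F_1 = 10^(2.56/10) = 1.803, G_1 = 10^(−2.56/10) = 0.5546
  Stage 2: F_2 = 10^(2.22/10) = 1.667, G_2 = 10^(18.6/10) = 72.44
  Stage 3: F_3 = 10^(1.77/10) = 1.503, G_3 = 10^(12.7/10) = 18.62
  Stage 4: F_4 = 10^(7.68/10) = 5.861, G_4 = 10^(−6.25/10) = 0.2371
Friis cascade:
  F = 1.803 + (1.667 − 1)/0.5546 + (1.503 − 1)/40.18 + (5.861 − 1)/748.2 = 3.025
NF = 10 log₁₀(3.025) = 4.81 dB

4.81 dB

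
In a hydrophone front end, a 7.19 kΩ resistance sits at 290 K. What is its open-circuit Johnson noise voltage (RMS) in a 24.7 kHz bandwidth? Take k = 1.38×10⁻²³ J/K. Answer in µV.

V_n = √(4kTRB)
4kTRB = 4 × 1.38×10⁻²³ × 290 × 7.19×10³ × 2.47×10⁴ = 2.84×10⁻¹² V²
V_n = √(2.84×10⁻¹²) = 1.69×10⁻⁶ V = 1.69 µV

1.69 µV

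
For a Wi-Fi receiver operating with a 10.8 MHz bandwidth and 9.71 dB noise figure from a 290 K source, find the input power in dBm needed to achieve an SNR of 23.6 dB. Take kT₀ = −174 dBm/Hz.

−70.4 dBm

Sensitivity = −174 + 10 log₁₀(B) + NF + SNR_min
= −174 + 70.33 + 9.71 + 23.6
= −70.36 dBm → −70.4 dBm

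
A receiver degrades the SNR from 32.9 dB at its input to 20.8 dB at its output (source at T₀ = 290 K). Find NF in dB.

NF (dB) = SNR_in(dB) − SNR_out(dB) when the source is at T₀
NF = 32.9 − 20.8 = 12.1 dB

12.1 dB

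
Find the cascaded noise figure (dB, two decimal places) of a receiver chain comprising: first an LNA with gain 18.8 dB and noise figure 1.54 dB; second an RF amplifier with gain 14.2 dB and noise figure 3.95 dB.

1.60 dB

Convert to linear (a loss of L dB is a gain of −L dB): F_i = 10^(NF_i/10), G_i = 10^(G_i,dB/10)
  Stage 1: F_1 = 10^(1.54/10) = 1.426, G_1 = 10^(18.8/10) = 75.86
  Stage 2: F_2 = 10^(3.95/10) = 2.483, G_2 = 10^(14.2/10) = 26.30
Friis cascade:
  F = 1.426 + (2.483 − 1)/75.86 = 1.445
NF = 10 log₁₀(1.445) = 1.60 dB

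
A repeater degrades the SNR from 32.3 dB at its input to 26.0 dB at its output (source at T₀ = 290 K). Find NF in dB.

NF (dB) = SNR_in(dB) − SNR_out(dB) when the source is at T₀
NF = 32.3 − 26.0 = 6.3 dB

6.3 dB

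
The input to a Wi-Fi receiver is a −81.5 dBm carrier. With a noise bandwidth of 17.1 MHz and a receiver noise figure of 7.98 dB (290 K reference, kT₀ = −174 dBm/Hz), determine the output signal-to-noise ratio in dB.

12.2 dB

Noise floor: N = −174 + 10 log₁₀(B) + NF
10 log₁₀(1.71×10⁷) = 72.33 dB
N = −174 + 72.33 + 7.98 = −93.69 dBm
SNR = P_sig − N = −81.5 − (−93.69) = 12.19 dB → 12.2 dB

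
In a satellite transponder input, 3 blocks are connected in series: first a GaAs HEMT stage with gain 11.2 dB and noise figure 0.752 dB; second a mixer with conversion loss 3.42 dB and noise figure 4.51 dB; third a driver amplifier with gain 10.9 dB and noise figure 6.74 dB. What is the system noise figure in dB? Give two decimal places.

2.90 dB

Convert to linear (a loss of L dB is a gain of −L dB): F_i = 10^(NF_i/10), G_i = 10^(G_i,dB/10)
  Stage 1: F_1 = 10^(0.752/10) = 1.189, G_1 = 10^(11.2/10) = 13.18
  Stage 2: F_2 = 10^(4.51/10) = 2.825, G_2 = 10^(−3.42/10) = 0.4550
  Stage 3: F_3 = 10^(6.74/10) = 4.721, G_3 = 10^(10.9/10) = 12.30
Friis cascade:
  F = 1.189 + (2.825 − 1)/13.18 + (4.721 − 1)/5.998 = 1.948
NF = 10 log₁₀(1.948) = 2.90 dB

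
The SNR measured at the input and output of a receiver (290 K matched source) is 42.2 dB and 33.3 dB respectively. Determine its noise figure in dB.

8.9 dB

NF (dB) = SNR_in(dB) − SNR_out(dB) when the source is at T₀
NF = 42.2 − 33.3 = 8.9 dB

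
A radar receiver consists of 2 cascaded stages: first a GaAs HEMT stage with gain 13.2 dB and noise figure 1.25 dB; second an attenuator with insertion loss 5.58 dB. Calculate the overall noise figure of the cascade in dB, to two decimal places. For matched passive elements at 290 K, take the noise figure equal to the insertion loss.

Convert to linear (a loss of L dB is a gain of −L dB): F_i = 10^(NF_i/10), G_i = 10^(G_i,dB/10)
  Stage 1: F_1 = 10^(1.25/10) = 1.334, G_1 = 10^(13.2/10) = 20.89
  Stage 2: F_2 = 10^(5.58/10) = 3.614, G_2 = 10^(−5.58/10) = 0.2767
Friis cascade:
  F = 1.334 + (3.614 − 1)/20.89 = 1.459
NF = 10 log₁₀(1.459) = 1.64 dB

1.64 dB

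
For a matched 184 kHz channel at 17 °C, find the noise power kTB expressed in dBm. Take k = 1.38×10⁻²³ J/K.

−121.3 dBm

T = 17 °C + 273.15 = 290.15 K
P_n = kTB = 1.38×10⁻²³ × 290.15 × 1.84×10⁵ = 7.37×10⁻¹⁶ W
In dBm: 10 log₁₀(7.37×10⁻¹⁶ / 10⁻³) = −121.3 dBm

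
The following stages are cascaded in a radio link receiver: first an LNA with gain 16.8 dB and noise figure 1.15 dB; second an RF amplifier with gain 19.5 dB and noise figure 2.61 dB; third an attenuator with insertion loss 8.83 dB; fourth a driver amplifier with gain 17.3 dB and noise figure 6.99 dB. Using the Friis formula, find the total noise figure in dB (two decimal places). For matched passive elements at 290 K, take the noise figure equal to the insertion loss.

Convert to linear (a loss of L dB is a gain of −L dB): F_i = 10^(NF_i/10), G_i = 10^(G_i,dB/10)
  Stage 1: F_1 = 10^(1.15/10) = 1.303, G_1 = 10^(16.8/10) = 47.86
  Stage 2: F_2 = 10^(2.61/10) = 1.824, G_2 = 10^(19.5/10) = 89.13
  Stage 3: F_3 = 10^(8.83/10) = 7.638, G_3 = 10^(−8.83/10) = 0.1309
  Stage 4: F_4 = 10^(6.99/10) = 5.000, G_4 = 10^(17.3/10) = 53.70
Friis cascade:
  F = 1.303 + (1.824 − 1)/47.86 + (7.638 − 1)/4266 + (5.000 − 1)/558.5 = 1.329
NF = 10 log₁₀(1.329) = 1.24 dB

1.24 dB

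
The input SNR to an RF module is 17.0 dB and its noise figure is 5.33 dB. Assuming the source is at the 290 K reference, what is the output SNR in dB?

By definition F = SNR_in/SNR_out, so in dB: SNR_out = SNR_in − NF
SNR_out = 17.0 − 5.33 = 11.67 dB

11.67 dB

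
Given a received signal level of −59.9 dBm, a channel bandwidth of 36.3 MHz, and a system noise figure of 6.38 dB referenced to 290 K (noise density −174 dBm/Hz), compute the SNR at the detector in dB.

32.1 dB

Noise floor: N = −174 + 10 log₁₀(B) + NF
10 log₁₀(3.63×10⁷) = 75.6 dB
N = −174 + 75.6 + 6.38 = −92.02 dBm
SNR = P_sig − N = −59.9 − (−92.02) = 32.12 dB → 32.1 dB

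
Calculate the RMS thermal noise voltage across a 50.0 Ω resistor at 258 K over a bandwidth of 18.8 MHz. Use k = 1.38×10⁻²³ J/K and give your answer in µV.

3.66 µV

V_n = √(4kTRB)
4kTRB = 4 × 1.38×10⁻²³ × 258 × 5.00×10¹ × 1.88×10⁷ = 1.34×10⁻¹¹ V²
V_n = √(1.34×10⁻¹¹) = 3.66×10⁻⁶ V = 3.66 µV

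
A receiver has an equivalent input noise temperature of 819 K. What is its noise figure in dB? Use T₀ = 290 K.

F = 1 + T_e/T₀ = 1 + 819/290 = 3.82414
NF = 10 log₁₀(3.82414) = 5.83 dB

5.83 dB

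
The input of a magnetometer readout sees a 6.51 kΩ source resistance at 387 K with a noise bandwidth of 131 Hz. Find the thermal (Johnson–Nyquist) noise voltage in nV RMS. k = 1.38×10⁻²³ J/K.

135 nV

V_n = √(4kTRB)
4kTRB = 4 × 1.38×10⁻²³ × 387 × 6.51×10³ × 1.31×10² = 1.82×10⁻¹⁴ V²
V_n = √(1.82×10⁻¹⁴) = 1.35×10⁻⁷ V = 135 nV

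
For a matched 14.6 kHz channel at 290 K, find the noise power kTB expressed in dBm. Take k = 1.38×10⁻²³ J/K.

−132.3 dBm

P_n = kTB = 1.38×10⁻²³ × 290 × 1.46×10⁴ = 5.84×10⁻¹⁷ W
In dBm: 10 log₁₀(5.84×10⁻¹⁷ / 10⁻³) = −132.3 dBm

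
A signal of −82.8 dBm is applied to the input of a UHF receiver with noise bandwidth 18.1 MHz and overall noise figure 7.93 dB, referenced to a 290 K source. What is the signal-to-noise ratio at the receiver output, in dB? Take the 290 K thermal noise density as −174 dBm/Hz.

Noise floor: N = −174 + 10 log₁₀(B) + NF
10 log₁₀(1.81×10⁷) = 72.58 dB
N = −174 + 72.58 + 7.93 = −93.49 dBm
SNR = P_sig − N = −82.8 − (−93.49) = 10.69 dB → 10.7 dB

10.7 dB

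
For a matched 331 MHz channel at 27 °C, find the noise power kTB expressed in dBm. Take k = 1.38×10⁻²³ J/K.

T = 27 °C + 273.15 = 300.15 K
P_n = kTB = 1.38×10⁻²³ × 300.15 × 3.31×10⁸ = 1.37×10⁻¹² W
In dBm: 10 log₁₀(1.37×10⁻¹² / 10⁻³) = −88.6 dBm

−88.6 dBm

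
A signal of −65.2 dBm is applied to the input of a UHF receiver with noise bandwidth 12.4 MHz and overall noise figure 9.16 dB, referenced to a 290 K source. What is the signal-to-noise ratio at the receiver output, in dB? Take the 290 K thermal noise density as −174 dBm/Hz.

Noise floor: N = −174 + 10 log₁₀(B) + NF
10 log₁₀(1.24×10⁷) = 70.93 dB
N = −174 + 70.93 + 9.16 = −93.91 dBm
SNR = P_sig − N = −65.2 − (−93.91) = 28.71 dB → 28.7 dB

28.7 dB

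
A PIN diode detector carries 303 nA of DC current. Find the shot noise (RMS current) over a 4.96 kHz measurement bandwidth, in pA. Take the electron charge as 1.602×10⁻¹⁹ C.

21.9 pA

I_n = √(2qI·B)
2qI·B = 2 × 1.602×10⁻¹⁹ × 3.03×10⁻⁷ × 4.96×10³ = 4.82×10⁻²² A²
I_n = √(4.82×10⁻²²) = 2.19×10⁻¹¹ A = 21.9 pA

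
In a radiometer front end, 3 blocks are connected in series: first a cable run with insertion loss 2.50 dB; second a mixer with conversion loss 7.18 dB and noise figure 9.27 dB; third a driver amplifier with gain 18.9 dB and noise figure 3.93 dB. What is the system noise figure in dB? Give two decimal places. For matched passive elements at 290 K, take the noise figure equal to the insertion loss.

Convert to linear (a loss of L dB is a gain of −L dB): F_i = 10^(NF_i/10), G_i = 10^(G_i,dB/10)
  Stage 1: F_1 = 10^(2.50/10) = 1.778, G_1 = 10^(−2.50/10) = 0.5623
  Stage 2: F_2 = 10^(9.27/10) = 8.453, G_2 = 10^(−7.18/10) = 0.1914
  Stage 3: F_3 = 10^(3.93/10) = 2.472, G_3 = 10^(18.9/10) = 77.62
Friis cascade:
  F = 1.778 + (8.453 − 1)/0.5623 + (2.472 − 1)/0.1076 = 28.70
NF = 10 log₁₀(28.70) = 14.58 dB

14.58 dB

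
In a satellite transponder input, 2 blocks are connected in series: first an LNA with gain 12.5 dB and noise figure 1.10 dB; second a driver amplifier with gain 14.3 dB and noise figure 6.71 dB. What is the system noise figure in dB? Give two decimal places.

1.75 dB

Convert to linear (a loss of L dB is a gain of −L dB): F_i = 10^(NF_i/10), G_i = 10^(G_i,dB/10)
  Stage 1: F_1 = 10^(1.10/10) = 1.288, G_1 = 10^(12.5/10) = 17.78
  Stage 2: F_2 = 10^(6.71/10) = 4.688, G_2 = 10^(14.3/10) = 26.92
Friis cascade:
  F = 1.288 + (4.688 − 1)/17.78 = 1.496
NF = 10 log₁₀(1.496) = 1.75 dB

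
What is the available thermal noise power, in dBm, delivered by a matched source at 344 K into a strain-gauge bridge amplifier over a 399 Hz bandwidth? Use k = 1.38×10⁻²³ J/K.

P_n = kTB = 1.38×10⁻²³ × 344 × 3.99×10² = 1.89×10⁻¹⁸ W
In dBm: 10 log₁₀(1.89×10⁻¹⁸ / 10⁻³) = −147.2 dBm

−147.2 dBm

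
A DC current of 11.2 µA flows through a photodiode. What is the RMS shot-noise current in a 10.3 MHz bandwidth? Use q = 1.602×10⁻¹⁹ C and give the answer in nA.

I_n = √(2qI·B)
2qI·B = 2 × 1.602×10⁻¹⁹ × 1.12×10⁻⁵ × 1.03×10⁷ = 3.70×10⁻¹⁷ A²
I_n = √(3.70×10⁻¹⁷) = 6.08×10⁻⁹ A = 6.08 nA

6.08 nA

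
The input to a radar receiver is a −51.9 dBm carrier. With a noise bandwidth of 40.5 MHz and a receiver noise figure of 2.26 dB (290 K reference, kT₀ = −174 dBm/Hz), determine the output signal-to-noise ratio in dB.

43.8 dB

Noise floor: N = −174 + 10 log₁₀(B) + NF
10 log₁₀(4.05×10⁷) = 76.07 dB
N = −174 + 76.07 + 2.26 = −95.67 dBm
SNR = P_sig − N = −51.9 − (−95.67) = 43.77 dB → 43.8 dB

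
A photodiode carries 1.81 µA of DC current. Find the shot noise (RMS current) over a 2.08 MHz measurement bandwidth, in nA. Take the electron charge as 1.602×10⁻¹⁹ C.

1.10 nA

I_n = √(2qI·B)
2qI·B = 2 × 1.602×10⁻¹⁹ × 1.81×10⁻⁶ × 2.08×10⁶ = 1.21×10⁻¹⁸ A²
I_n = √(1.21×10⁻¹⁸) = 1.10×10⁻⁹ A = 1.10 nA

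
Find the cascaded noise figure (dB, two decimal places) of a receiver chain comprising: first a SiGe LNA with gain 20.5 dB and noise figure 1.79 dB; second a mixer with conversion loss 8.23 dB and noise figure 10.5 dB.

2.04 dB

Convert to linear (a loss of L dB is a gain of −L dB): F_i = 10^(NF_i/10), G_i = 10^(G_i,dB/10)
  Stage 1: F_1 = 10^(1.79/10) = 1.510, G_1 = 10^(20.5/10) = 112.2
  Stage 2: F_2 = 10^(10.5/10) = 11.22, G_2 = 10^(−8.23/10) = 0.1503
Friis cascade:
  F = 1.510 + (11.22 − 1)/112.2 = 1.601
NF = 10 log₁₀(1.601) = 2.04 dB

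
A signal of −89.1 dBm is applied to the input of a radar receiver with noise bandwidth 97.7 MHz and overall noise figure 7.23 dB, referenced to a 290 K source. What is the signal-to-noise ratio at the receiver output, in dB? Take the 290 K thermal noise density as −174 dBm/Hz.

−2.2 dB

Noise floor: N = −174 + 10 log₁₀(B) + NF
10 log₁₀(9.77×10⁷) = 79.9 dB
N = −174 + 79.9 + 7.23 = −86.87 dBm
SNR = P_sig − N = −89.1 − (−86.87) = −2.23 dB → −2.2 dB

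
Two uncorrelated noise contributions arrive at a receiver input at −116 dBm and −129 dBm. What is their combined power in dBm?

−115.8 dBm

Convert to linear, add, convert back:
P₁ = 2.51×10⁻¹⁵ W, P₂ = 1.26×10⁻¹⁶ W
P_tot = 2.64×10⁻¹⁵ W → 10 log₁₀(P_tot / 10⁻³) = −115.8 dBm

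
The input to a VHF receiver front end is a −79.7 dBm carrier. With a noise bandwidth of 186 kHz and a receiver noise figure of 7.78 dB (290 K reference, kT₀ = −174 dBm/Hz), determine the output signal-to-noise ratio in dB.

33.8 dB

Noise floor: N = −174 + 10 log₁₀(B) + NF
10 log₁₀(1.86×10⁵) = 52.7 dB
N = −174 + 52.7 + 7.78 = −113.52 dBm
SNR = P_sig − N = −79.7 − (−113.52) = 33.82 dB → 33.8 dB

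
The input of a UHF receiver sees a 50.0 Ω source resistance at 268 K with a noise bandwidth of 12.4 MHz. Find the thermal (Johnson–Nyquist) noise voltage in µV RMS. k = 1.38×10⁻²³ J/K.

V_n = √(4kTRB)
4kTRB = 4 × 1.38×10⁻²³ × 268 × 5.00×10¹ × 1.24×10⁷ = 9.17×10⁻¹² V²
V_n = √(9.17×10⁻¹²) = 3.03×10⁻⁶ V = 3.03 µV

3.03 µV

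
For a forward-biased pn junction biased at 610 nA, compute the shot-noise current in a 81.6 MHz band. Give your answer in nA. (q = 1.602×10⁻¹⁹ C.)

3.99 nA

I_n = √(2qI·B)
2qI·B = 2 × 1.602×10⁻¹⁹ × 6.10×10⁻⁷ × 8.16×10⁷ = 1.59×10⁻¹⁷ A²
I_n = √(1.59×10⁻¹⁷) = 3.99×10⁻⁹ A = 3.99 nA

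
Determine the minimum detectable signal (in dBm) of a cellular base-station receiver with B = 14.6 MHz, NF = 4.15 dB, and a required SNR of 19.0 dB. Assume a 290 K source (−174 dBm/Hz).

Sensitivity = −174 + 10 log₁₀(B) + NF + SNR_min
= −174 + 71.64 + 4.15 + 19.0
= −79.21 dBm → −79.2 dBm

−79.2 dBm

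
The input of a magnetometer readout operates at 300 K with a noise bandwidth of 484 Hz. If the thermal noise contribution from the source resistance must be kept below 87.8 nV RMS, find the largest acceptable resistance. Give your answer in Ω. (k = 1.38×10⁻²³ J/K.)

Johnson–Nyquist: V_n = √(4kTRB) ⇒ R = V_n² / (4kTB)
4kTB = 4 × 1.38×10⁻²³ × 300 × 4.84×10² = 8.02×10⁻¹⁸
R = (8.78×10⁻⁸)² / 8.02×10⁻¹⁸ = 9.62×10² Ω = 962 Ω

962 Ω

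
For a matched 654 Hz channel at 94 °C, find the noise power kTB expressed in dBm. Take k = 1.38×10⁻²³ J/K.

−144.8 dBm

T = 94 °C + 273.15 = 367.15 K
P_n = kTB = 1.38×10⁻²³ × 367.15 × 6.54×10² = 3.31×10⁻¹⁸ W
In dBm: 10 log₁₀(3.31×10⁻¹⁸ / 10⁻³) = −144.8 dBm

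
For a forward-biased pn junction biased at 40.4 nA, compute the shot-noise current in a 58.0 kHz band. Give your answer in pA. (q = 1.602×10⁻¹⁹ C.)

I_n = √(2qI·B)
2qI·B = 2 × 1.602×10⁻¹⁹ × 4.04×10⁻⁸ × 5.80×10⁴ = 7.51×10⁻²² A²
I_n = √(7.51×10⁻²²) = 2.74×10⁻¹¹ A = 27.4 pA

27.4 pA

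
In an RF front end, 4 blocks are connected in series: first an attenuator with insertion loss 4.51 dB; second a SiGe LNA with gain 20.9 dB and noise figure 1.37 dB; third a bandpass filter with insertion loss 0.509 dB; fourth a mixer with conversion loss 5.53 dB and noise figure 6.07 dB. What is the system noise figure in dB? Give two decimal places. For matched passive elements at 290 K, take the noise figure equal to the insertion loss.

5.97 dB

Convert to linear (a loss of L dB is a gain of −L dB): F_i = 10^(NF_i/10), G_i = 10^(G_i,dB/10)
  Stage 1: F_1 = 10^(4.51/10) = 2.825, G_1 = 10^(−4.51/10) = 0.3540
  Stage 2: F_2 = 10^(1.37/10) = 1.371, G_2 = 10^(20.9/10) = 123.0
  Stage 3: F_3 = 10^(0.509/10) = 1.124, G_3 = 10^(−0.509/10) = 0.8894
  Stage 4: F_4 = 10^(6.07/10) = 4.046, G_4 = 10^(−5.53/10) = 0.2799
Friis cascade:
  F = 2.825 + (1.371 − 1)/0.3540 + (1.124 − 1)/43.55 + (4.046 − 1)/38.73 = 3.954
NF = 10 log₁₀(3.954) = 5.97 dB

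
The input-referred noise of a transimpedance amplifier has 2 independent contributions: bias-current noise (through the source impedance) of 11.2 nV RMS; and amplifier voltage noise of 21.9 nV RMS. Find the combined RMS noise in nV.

24.6 nV

Uncorrelated sources add in power (mean-square): V_tot = √(ΣV_i²)
V_tot = √[(1.12×10⁻⁸)² + (2.19×10⁻⁸)²] = 2.46×10⁻⁸ V = 24.6 nV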